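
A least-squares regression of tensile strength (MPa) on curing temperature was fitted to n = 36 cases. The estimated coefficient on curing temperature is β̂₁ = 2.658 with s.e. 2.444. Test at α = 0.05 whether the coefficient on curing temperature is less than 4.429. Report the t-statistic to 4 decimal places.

H₀: β₁ = 4.429 vs H₁: β₁ < 4.429.
t = (β̂₁ − β₁⁰)/SE = (2.658 − 4.429) / 2.444 = -0.7246.
df = n − 2 = 36 − 2 = 34.
One-sided p ≈ 0.2368, which is ≥ 0.05, so fail to reject H₀.
The data do not give significant evidence that the true slope on curing temperature is below 4.429 MPa per unit.

t = -0.7246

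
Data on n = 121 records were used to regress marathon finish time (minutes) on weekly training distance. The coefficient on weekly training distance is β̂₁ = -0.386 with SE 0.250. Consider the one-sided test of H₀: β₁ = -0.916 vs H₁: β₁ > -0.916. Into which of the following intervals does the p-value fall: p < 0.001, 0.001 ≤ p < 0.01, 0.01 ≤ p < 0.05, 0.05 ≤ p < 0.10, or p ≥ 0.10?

t = (-0.386 − (-0.916)) / 0.250 = 2.120.
df = n − 2 = 121 − 2 = 119.
One-sided p = P(T_{119} > t) ≈ 0.0180.
So 0.01 ≤ p < 0.05.

0.01 ≤ p < 0.05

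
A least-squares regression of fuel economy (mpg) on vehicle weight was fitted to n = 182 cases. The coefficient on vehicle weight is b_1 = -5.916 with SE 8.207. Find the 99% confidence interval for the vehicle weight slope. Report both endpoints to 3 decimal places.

(-27.282, 15.450)

df = n − 2 = 182 − 2 = 180.
t* = t_{0.005, 180} = 2.603418.
Margin = t* × SE = 2.603418 × 8.207 = 21.36625.
CI: -5.916 ± 21.36625 → (-27.282, 15.450).
With 99% confidence, each one-unit increase in vehicle weight is associated with a change of between -27.282 and 15.450 mpg in fuel economy.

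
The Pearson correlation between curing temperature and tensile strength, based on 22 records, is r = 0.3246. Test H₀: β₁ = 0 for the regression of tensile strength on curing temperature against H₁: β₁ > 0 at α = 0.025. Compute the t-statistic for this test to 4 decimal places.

t = 1.5348

t = r·√(n − 2)/√(1 − r²) = 0.3246·√20/√0.894635 = 1.5348.
df = n − 2 = 20.
One-sided p ≈ 0.0703, which is ≥ 0.025, so fail to reject H₀.
The data do not give significant evidence of a linear association between curing temperature and tensile strength.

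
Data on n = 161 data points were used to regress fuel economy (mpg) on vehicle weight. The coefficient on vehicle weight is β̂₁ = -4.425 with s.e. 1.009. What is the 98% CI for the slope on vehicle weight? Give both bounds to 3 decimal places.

df = n − 2 = 161 − 2 = 159.
t* = t_{0.01, 159} = 2.350029.
Margin = t* × SE = 2.350029 × 1.009 = 2.37118.
CI: -4.425 ± 2.37118 → (-6.796, -2.054).
With 98% confidence, each one-unit increase in vehicle weight is associated with a change of between -6.796 and -2.054 mpg in fuel economy.

(-6.796, -2.054)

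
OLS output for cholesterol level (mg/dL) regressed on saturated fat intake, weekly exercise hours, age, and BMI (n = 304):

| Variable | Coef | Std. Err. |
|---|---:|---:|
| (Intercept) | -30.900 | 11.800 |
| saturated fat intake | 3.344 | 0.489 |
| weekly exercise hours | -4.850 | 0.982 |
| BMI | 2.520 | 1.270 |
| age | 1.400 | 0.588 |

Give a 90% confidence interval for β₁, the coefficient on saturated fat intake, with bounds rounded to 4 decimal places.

(2.5372, 4.1508)

Read off: b = 3.344, SE = 0.489 for saturated fat intake.
df = n − k − 1 = 304 − 4 − 1 = 299.
t* = t_{0.05, 299} = 1.649966.
Margin = t* × SE = 1.649966 × 0.489 = 0.806833.
CI: 3.344 ± 0.806833 → (2.5372, 4.1508).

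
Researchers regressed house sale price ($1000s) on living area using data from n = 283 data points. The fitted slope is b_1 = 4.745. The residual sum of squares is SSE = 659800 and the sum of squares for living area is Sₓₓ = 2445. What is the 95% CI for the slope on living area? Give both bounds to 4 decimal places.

MSE = SSE/(n − 2) = 659800/281 = 2348.04.
SE(b_1) = √(MSE/Sₓₓ) = √(2348.04/2445) = 0.979972.
df = n − 2 = 281.
t* = t_{0.025, 281} = 1.968442.
Margin = t* × SE = 1.968442 × 0.979972 = 1.929018.
CI: 4.745 ± 1.929018 → (2.8160, 6.6740).
With 95% confidence, each one-unit increase in living area is associated with a change of between 2.8160 and 6.6740 $1000s in house sale price.

(2.8160, 6.6740)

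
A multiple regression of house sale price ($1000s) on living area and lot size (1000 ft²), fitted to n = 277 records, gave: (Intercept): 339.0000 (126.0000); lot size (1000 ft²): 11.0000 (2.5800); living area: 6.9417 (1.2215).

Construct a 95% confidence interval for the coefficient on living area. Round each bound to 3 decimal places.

Read off: b = 6.9417, SE = 1.2215 for living area.
df = n − k − 1 = 277 − 2 − 1 = 274.
t* = t_{0.025, 274} = 1.96866.
Margin = t* × SE = 1.96866 × 1.2215 = 2.40472.
CI: 6.9417 ± 2.40472 → (4.537, 9.346).

(4.537, 9.346)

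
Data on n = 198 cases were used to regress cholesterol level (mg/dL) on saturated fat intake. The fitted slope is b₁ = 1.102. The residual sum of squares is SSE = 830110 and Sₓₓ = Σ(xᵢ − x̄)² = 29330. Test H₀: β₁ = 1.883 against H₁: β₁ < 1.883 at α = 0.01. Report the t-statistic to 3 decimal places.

MSE = SSE/(n − 2) = 830110/196 = 4235.26.
SE(b₁) = √(MSE/Sₓₓ) = √(4235.26/29330) = 0.38.
t = (1.102 − 1.883) / 0.38 = -2.055.
df = n − 2 = 196.
One-sided p ≈ 0.0206, which is ≥ 0.01, so fail to reject H₀.
The data do not give significant evidence that the true slope on saturated fat intake is below 1.883 mg/dL per unit.

t = -2.055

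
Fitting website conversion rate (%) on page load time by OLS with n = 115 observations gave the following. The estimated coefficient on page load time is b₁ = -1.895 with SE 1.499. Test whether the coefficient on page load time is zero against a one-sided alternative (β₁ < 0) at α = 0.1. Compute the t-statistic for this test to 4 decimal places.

H₀: β₁ = 0 vs H₁: β₁ < 0.
t = (b₁ − β₁⁰)/SE = -1.895 / 1.499 = -1.2642.
df = n − 2 = 115 − 2 = 113.
One-sided p ≈ 0.1044, which is ≥ 0.1, so fail to reject H₀.
The data do not give significant evidence that the true slope on page load time is negative.

t = -1.2642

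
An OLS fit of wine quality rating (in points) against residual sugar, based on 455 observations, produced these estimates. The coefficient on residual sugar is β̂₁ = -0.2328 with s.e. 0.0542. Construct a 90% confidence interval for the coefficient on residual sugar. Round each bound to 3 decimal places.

df = n − 2 = 455 − 2 = 453.
t* = t_{0.05, 453} = 1.648224.
Margin = t* × SE = 1.648224 × 0.0542 = 0.08933.
CI: -0.2328 ± 0.08933 → (-0.322, -0.143).
With 90% confidence, each one-unit increase in residual sugar is associated with a change of between -0.322 and -0.143 points in wine quality rating.

(-0.322, -0.143)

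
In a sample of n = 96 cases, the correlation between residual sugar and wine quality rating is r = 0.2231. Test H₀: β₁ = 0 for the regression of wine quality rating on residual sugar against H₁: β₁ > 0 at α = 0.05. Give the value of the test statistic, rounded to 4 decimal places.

t = r·√(n − 2)/√(1 − r²) = 0.2231·√94/√0.950226 = 2.2190.
df = n − 2 = 94.
One-sided p ≈ 0.0144, which is < 0.05, so reject H₀.
There is evidence of a linear association between residual sugar and wine quality rating.

t = 2.2190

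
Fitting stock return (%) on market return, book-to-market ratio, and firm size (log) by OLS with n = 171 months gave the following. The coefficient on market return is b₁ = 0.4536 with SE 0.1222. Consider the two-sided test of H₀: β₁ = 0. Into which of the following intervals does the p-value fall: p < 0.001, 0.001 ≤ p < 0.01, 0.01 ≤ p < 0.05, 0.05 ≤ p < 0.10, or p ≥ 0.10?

p < 0.001

t = 0.4536 / 0.1222 = 3.712.
df = n − k − 1 = 171 − 3 − 1 = 167.
Two-sided p = 2·P(T_{167} > |t|) ≈ 0.0003.
So p < 0.001.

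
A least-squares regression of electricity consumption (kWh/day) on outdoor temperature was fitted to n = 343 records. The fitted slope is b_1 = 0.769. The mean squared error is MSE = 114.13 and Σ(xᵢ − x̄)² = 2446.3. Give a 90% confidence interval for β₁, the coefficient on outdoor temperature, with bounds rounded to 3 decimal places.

(0.413, 1.125)

SE(b_1) = √(MSE/Sₓₓ) = √(114.13/2446.3) = 0.215996.
df = n − 2 = 341.
t* = t_{0.05, 341} = 1.649334.
Margin = t* × SE = 1.649334 × 0.215996 = 0.35625.
CI: 0.769 ± 0.35625 → (0.413, 1.125).
With 90% confidence, each one-unit increase in outdoor temperature is associated with a change of between 0.413 and 1.125 kWh/day in electricity consumption.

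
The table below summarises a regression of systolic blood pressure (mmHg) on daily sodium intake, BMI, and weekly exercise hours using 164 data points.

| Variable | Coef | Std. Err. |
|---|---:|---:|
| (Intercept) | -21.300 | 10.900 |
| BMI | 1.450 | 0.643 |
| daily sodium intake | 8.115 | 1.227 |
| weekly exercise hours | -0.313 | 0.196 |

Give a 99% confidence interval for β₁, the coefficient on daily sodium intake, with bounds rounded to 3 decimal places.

Read off: b = 8.115, SE = 1.227 for daily sodium intake.
df = n − k − 1 = 164 − 3 − 1 = 160.
t* = t_{0.005, 160} = 2.606906.
Margin = t* × SE = 2.606906 × 1.227 = 3.19867.
CI: 8.115 ± 3.19867 → (4.916, 11.314).

(4.916, 11.314)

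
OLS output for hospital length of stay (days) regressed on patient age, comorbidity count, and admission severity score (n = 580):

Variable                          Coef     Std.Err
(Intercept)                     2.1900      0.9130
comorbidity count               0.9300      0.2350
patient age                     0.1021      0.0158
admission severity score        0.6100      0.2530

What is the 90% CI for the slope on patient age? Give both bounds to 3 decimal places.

Read off: b = 0.1021, SE = 0.0158 for patient age.
df = n − k − 1 = 580 − 3 − 1 = 576.
t* = t_{0.05, 576} = 1.647503.
Margin = t* × SE = 1.647503 × 0.0158 = 0.02603.
CI: 0.1021 ± 0.02603 → (0.076, 0.128).

(0.076, 0.128)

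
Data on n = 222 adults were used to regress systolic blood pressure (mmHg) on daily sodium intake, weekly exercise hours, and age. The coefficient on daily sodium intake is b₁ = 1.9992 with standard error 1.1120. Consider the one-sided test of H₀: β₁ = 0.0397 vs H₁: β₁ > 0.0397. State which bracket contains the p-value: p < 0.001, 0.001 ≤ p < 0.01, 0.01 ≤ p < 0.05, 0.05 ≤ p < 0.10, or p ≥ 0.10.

t = (1.9992 − 0.0397) / 1.1120 = 1.762.
df = n − k − 1 = 222 − 3 − 1 = 218.
One-sided p = P(T_{218} > t) ≈ 0.0397.
So 0.01 ≤ p < 0.05.

0.01 ≤ p < 0.05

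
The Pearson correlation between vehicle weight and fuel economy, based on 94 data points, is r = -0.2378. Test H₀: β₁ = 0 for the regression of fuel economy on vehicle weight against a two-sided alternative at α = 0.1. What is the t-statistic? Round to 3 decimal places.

t = -2.348

t = r·√(n − 2)/√(1 − r²) = -0.2378·√92/√0.943451 = -2.348.
df = n − 2 = 92.
Two-sided p ≈ 0.0210, which is < 0.1, so reject H₀.
There is evidence of a linear association between vehicle weight and fuel economy.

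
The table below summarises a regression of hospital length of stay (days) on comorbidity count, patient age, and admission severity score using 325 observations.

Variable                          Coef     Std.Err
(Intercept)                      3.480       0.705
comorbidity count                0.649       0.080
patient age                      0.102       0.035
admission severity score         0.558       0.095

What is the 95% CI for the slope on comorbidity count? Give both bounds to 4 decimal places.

(0.4916, 0.8064)

Read off: b = 0.649, SE = 0.080 for comorbidity count.
df = n − k − 1 = 325 − 3 − 1 = 321.
t* = t_{0.025, 321} = 1.967382.
Margin = t* × SE = 1.967382 × 0.080 = 0.157391.
CI: 0.649 ± 0.157391 → (0.4916, 0.8064).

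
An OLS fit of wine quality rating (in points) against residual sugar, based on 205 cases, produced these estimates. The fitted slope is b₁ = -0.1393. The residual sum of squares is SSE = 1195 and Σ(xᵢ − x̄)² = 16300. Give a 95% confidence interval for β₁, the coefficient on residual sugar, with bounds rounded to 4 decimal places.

(-0.1768, -0.1018)

MSE = SSE/(n − 2) = 1195/203 = 5.8867.
SE(b₁) = √(MSE/Sₓₓ) = √(5.8867/16300) = 0.0190039.
df = n − 2 = 203.
t* = t_{0.025, 203} = 1.971719.
Margin = t* × SE = 1.971719 × 0.0190039 = 0.037470.
CI: -0.1393 ± 0.037470 → (-0.1768, -0.1018).
With 95% confidence, each one-unit increase in residual sugar is associated with a change of between -0.1768 and -0.1018 points in wine quality rating.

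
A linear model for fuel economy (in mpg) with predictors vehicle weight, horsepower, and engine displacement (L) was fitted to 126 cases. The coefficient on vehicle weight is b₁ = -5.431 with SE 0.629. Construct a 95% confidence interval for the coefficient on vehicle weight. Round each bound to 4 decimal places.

df = n − k − 1 = 126 − 3 − 1 = 122.
t* = t_{0.025, 122} = 1.9796.
Margin = t* × SE = 1.9796 × 0.629 = 1.245168.
CI: -5.431 ± 1.245168 → (-6.6762, -4.1858).
With 95% confidence, each one-unit increase in vehicle weight is associated with a change of between -6.6762 and -4.1858 mpg in fuel economy, holding the other predictors fixed.

(-6.6762, -4.1858)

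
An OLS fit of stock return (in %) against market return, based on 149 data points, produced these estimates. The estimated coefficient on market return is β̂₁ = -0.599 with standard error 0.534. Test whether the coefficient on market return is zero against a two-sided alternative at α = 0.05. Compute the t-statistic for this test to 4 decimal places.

t = -1.1217

H₀: β₁ = 0 vs H₁: β₁ ≠ 0.
t = (β̂₁ − β₁⁰)/SE = -0.599 / 0.534 = -1.1217.
df = n − 2 = 149 − 2 = 147.
Two-sided p ≈ 0.2638, which is ≥ 0.05, so fail to reject H₀.
The data do not give significant evidence of an association between market return and stock return.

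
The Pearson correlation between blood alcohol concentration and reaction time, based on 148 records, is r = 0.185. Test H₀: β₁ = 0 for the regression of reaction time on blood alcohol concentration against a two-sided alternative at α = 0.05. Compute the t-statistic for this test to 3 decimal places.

t = r·√(n − 2)/√(1 − r²) = 0.185·√146/√0.965775 = 2.275.
df = n − 2 = 146.
Two-sided p ≈ 0.0244, which is < 0.05, so reject H₀.
There is evidence of a linear association between blood alcohol concentration and reaction time.

t = 2.275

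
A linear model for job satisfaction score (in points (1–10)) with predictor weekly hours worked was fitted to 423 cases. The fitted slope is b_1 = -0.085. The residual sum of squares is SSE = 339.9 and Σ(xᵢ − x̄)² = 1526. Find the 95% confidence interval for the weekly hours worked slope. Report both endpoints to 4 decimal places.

(-0.1302, -0.0398)

MSE = SSE/(n − 2) = 339.9/421 = 0.807363.
SE(b_1) = √(MSE/Sₓₓ) = √(0.807363/1526) = 0.0230016.
df = n − 2 = 421.
t* = t_{0.025, 421} = 1.965615.
Margin = t* × SE = 1.965615 × 0.0230016 = 0.045212.
CI: -0.085 ± 0.045212 → (-0.1302, -0.0398).
With 95% confidence, each one-unit increase in weekly hours worked is associated with a change of between -0.1302 and -0.0398 points (1–10) in job satisfaction score.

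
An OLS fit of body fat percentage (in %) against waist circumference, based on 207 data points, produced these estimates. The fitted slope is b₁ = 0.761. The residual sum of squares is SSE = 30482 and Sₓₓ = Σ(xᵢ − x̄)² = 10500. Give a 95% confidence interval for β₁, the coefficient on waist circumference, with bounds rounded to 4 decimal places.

(0.5264, 0.9956)

MSE = SSE/(n − 2) = 30482/205 = 148.693.
SE(b₁) = √(MSE/Sₓₓ) = √(148.693/10500) = 0.119001.
df = n − 2 = 205.
t* = t_{0.025, 205} = 1.971603.
Margin = t* × SE = 1.971603 × 0.119001 = 0.234623.
CI: 0.761 ± 0.234623 → (0.5264, 0.9956).
With 95% confidence, each one-unit increase in waist circumference is associated with a change of between 0.5264 and 0.9956 % in body fat percentage.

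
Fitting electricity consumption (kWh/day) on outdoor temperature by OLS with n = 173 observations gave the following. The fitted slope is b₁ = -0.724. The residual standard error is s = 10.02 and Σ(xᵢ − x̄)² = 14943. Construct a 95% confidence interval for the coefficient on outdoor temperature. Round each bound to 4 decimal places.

SE(b₁) = s/√Sₓₓ = 10.02/√14943 = 0.0819688.
df = n − 2 = 171.
t* = t_{0.025, 171} = 1.973934.
Margin = t* × SE = 1.973934 × 0.0819688 = 0.161801.
CI: -0.724 ± 0.161801 → (-0.8858, -0.5622).
With 95% confidence, each one-unit increase in outdoor temperature is associated with a change of between -0.8858 and -0.5622 kWh/day in electricity consumption.

(-0.8858, -0.5622)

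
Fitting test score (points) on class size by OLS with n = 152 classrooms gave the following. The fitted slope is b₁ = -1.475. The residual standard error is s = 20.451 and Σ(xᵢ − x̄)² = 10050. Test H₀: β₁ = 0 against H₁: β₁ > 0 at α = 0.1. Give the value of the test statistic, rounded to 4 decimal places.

SE(b₁) = s/√Sₓₓ = 20.451/√10050 = 0.204001.
t = -1.475 / 0.204001 = -7.2304.
df = n − 2 = 150.
One-sided p ≈ 1.0000, which is ≥ 0.1, so fail to reject H₀.
The data do not give significant evidence that the true slope on class size is positive.

t = -7.2304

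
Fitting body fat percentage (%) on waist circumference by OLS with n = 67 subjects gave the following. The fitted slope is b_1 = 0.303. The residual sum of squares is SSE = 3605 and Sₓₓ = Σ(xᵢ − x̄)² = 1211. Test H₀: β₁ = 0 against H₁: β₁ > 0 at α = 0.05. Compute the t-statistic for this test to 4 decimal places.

t = 1.4159

MSE = SSE/(n − 2) = 3605/65 = 55.4615.
SE(b_1) = √(MSE/Sₓₓ) = √(55.4615/1211) = 0.214005.
t = 0.303 / 0.214005 = 1.4159.
df = n − 2 = 65.
One-sided p ≈ 0.0808, which is ≥ 0.05, so fail to reject H₀.
The data do not give significant evidence that the true slope on waist circumference is positive.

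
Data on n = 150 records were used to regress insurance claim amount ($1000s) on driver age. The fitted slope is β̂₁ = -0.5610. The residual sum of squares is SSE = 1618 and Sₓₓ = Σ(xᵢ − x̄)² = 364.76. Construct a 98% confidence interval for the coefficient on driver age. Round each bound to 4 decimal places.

(-0.9682, -0.1538)

MSE = SSE/(n − 2) = 1618/148 = 10.9324.
SE(β̂₁) = √(MSE/Sₓₓ) = √(10.9324/364.76) = 0.173123.
df = n − 2 = 148.
t* = t_{0.01, 148} = 2.351808.
Margin = t* × SE = 2.351808 × 0.173123 = 0.407152.
CI: -0.5610 ± 0.407152 → (-0.9682, -0.1538).
With 98% confidence, each one-unit increase in driver age is associated with a change of between -0.9682 and -0.1538 $1000s in insurance claim amount.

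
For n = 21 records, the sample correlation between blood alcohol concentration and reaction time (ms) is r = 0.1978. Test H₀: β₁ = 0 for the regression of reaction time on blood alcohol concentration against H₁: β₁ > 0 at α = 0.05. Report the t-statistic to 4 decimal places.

t = 0.8796

t = r·√(n − 2)/√(1 − r²) = 0.1978·√19/√0.960875 = 0.8796.
df = n − 2 = 19.
One-sided p ≈ 0.1950, which is ≥ 0.05, so fail to reject H₀.
The data do not give significant evidence of a linear association between blood alcohol concentration and reaction time.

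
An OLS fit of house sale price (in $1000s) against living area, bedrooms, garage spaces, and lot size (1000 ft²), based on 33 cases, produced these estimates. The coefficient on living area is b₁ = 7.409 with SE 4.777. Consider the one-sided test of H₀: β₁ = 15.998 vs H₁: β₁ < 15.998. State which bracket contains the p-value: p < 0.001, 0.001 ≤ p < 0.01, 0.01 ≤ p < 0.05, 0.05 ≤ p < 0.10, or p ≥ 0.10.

t = (7.409 − 15.998) / 4.777 = -1.798.
df = n − k − 1 = 33 − 4 − 1 = 28.
One-sided p = P(T_{28} < t) ≈ 0.0415.
So 0.01 ≤ p < 0.05.

0.01 ≤ p < 0.05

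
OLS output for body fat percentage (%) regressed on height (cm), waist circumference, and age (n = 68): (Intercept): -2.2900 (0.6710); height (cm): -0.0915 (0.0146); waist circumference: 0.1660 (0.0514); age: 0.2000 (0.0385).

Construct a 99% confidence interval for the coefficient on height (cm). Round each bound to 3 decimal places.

(-0.130, -0.053)

Read off: b = -0.0915, SE = 0.0146 for height (cm).
df = n − k − 1 = 68 − 3 − 1 = 64.
t* = t_{0.005, 64} = 2.654854.
Margin = t* × SE = 2.654854 × 0.0146 = 0.03876.
CI: -0.0915 ± 0.03876 → (-0.130, -0.053).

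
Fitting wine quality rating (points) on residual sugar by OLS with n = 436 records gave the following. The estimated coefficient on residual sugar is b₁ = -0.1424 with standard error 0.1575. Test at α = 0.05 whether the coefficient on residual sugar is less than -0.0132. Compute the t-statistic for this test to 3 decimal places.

t = -0.820

H₀: β₁ = -0.0132 vs H₁: β₁ < -0.0132.
t = (b₁ − β₁⁰)/SE = (-0.1424 − (-0.0132)) / 0.1575 = -0.820.
df = n − 2 = 436 − 2 = 434.
One-sided p ≈ 0.2062, which is ≥ 0.05, so fail to reject H₀.
The data do not give significant evidence that the true slope on residual sugar is below -0.0132 points per unit.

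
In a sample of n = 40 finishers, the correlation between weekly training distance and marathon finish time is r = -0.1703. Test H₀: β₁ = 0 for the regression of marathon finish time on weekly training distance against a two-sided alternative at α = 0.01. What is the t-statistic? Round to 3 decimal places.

t = -1.065

t = r·√(n − 2)/√(1 − r²) = -0.1703·√38/√0.970998 = -1.065.
df = n − 2 = 38.
Two-sided p ≈ 0.2934, which is ≥ 0.01, so fail to reject H₀.
The data do not give significant evidence of a linear association between weekly training distance and marathon finish time.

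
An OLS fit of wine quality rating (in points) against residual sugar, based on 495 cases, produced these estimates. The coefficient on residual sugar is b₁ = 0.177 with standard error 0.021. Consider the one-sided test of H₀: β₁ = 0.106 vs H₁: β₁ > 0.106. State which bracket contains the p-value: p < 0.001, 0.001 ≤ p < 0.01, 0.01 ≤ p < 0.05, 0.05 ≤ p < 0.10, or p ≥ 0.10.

p < 0.001

t = (0.177 − 0.106) / 0.021 = 3.381.
df = n − 2 = 495 − 2 = 493.
One-sided p = P(T_{493} > t) ≈ 0.0004.
So p < 0.001.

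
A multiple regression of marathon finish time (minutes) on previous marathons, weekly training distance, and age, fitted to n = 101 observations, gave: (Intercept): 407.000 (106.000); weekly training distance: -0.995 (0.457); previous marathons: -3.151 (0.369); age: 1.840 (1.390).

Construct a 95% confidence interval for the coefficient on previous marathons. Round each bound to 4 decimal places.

(-3.8834, -2.4186)

Read off: b = -3.151, SE = 0.369 for previous marathons.
df = n − k − 1 = 101 − 3 − 1 = 97.
t* = t_{0.025, 97} = 1.984723.
Margin = t* × SE = 1.984723 × 0.369 = 0.732363.
CI: -3.151 ± 0.732363 → (-3.8834, -2.4186).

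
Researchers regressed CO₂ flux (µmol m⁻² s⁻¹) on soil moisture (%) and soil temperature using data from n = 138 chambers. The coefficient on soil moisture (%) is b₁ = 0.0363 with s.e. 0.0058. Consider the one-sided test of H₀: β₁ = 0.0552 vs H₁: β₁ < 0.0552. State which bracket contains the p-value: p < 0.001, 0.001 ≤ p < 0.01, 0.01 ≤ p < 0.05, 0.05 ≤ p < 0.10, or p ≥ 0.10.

t = (0.0363 − 0.0552) / 0.0058 = -3.259.
df = n − k − 1 = 138 − 2 − 1 = 135.
One-sided p = P(T_{135} < t) ≈ 0.0007.
So p < 0.001.

p < 0.001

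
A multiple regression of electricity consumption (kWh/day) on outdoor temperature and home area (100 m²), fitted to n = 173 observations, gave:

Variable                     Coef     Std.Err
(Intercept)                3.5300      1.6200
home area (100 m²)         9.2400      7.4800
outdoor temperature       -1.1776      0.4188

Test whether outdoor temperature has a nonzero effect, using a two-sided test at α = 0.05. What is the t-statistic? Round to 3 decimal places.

Read off: b = -1.1776, SE = 0.4188 for outdoor temperature.
H₀: β₁ = 0 vs H₁: β₁ ≠ 0.
t = -1.1776 / 0.4188 = -2.812.
df = n − k − 1 = 173 − 2 − 1 = 170.
Two-sided p ≈ 0.0055, which is < 0.05, so reject H₀.
There is evidence that outdoor temperature is associated with electricity consumption, holding the other predictors fixed.

t = -2.812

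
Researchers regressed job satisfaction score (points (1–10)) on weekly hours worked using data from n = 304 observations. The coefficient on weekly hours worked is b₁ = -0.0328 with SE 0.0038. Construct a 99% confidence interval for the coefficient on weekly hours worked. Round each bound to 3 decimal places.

df = n − 2 = 304 − 2 = 302.
t* = t_{0.005, 302} = 2.592207.
Margin = t* × SE = 2.592207 × 0.0038 = 0.00985.
CI: -0.0328 ± 0.00985 → (-0.043, -0.023).
With 99% confidence, each one-unit increase in weekly hours worked is associated with a change of between -0.043 and -0.023 points (1–10) in job satisfaction score.

(-0.043, -0.023)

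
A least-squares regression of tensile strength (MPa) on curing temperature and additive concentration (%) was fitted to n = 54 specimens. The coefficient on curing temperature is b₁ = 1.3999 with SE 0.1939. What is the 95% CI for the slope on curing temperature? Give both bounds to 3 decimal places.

(1.011, 1.789)

df = n − k − 1 = 54 − 2 − 1 = 51.
t* = t_{0.025, 51} = 2.007584.
Margin = t* × SE = 2.007584 × 0.1939 = 0.38927.
CI: 1.3999 ± 0.38927 → (1.011, 1.789).
With 95% confidence, each one-unit increase in curing temperature is associated with a change of between 1.011 and 1.789 MPa in tensile strength, holding the other predictors fixed.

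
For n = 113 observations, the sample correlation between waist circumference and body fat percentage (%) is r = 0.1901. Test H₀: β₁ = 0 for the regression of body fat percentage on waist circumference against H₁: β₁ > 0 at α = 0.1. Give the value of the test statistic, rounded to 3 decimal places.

t = 2.040

t = r·√(n − 2)/√(1 − r²) = 0.1901·√111/√0.963862 = 2.040.
df = n − 2 = 111.
One-sided p ≈ 0.0219, which is < 0.1, so reject H₀.
There is evidence of a linear association between waist circumference and body fat percentage.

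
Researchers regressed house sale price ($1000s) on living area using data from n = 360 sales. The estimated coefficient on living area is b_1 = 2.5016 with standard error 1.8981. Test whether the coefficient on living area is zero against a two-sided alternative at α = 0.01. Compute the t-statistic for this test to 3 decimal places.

H₀: β₁ = 0 vs H₁: β₁ ≠ 0.
t = (b_1 − β₁⁰)/SE = 2.5016 / 1.8981 = 1.318.
df = n − 2 = 360 − 2 = 358.
Two-sided p ≈ 0.1884, which is ≥ 0.01, so fail to reject H₀.
The data do not give significant evidence of an association between living area and house sale price.

t = 1.318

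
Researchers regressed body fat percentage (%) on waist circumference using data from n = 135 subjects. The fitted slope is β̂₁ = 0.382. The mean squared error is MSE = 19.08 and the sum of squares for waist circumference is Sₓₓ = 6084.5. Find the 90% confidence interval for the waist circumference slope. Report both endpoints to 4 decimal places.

(0.2892, 0.4748)

SE(β̂₁) = √(MSE/Sₓₓ) = √(19.08/6084.5) = 0.0559985.
df = n − 2 = 133.
t* = t_{0.05, 133} = 1.656391.
Margin = t* × SE = 1.656391 × 0.0559985 = 0.092755.
CI: 0.382 ± 0.092755 → (0.2892, 0.4748).
With 90% confidence, each one-unit increase in waist circumference is associated with a change of between 0.2892 and 0.4748 % in body fat percentage.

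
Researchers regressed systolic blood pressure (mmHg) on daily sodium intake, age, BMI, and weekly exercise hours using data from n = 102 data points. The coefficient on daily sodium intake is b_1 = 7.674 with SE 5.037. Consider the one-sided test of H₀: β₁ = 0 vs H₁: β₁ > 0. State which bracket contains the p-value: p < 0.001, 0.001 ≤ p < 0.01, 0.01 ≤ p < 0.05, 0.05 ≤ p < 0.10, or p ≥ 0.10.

0.05 ≤ p < 0.10

t = 7.674 / 5.037 = 1.524.
df = n − k − 1 = 102 − 4 − 1 = 97.
One-sided p = P(T_{97} > t) ≈ 0.0654.
So 0.05 ≤ p < 0.10.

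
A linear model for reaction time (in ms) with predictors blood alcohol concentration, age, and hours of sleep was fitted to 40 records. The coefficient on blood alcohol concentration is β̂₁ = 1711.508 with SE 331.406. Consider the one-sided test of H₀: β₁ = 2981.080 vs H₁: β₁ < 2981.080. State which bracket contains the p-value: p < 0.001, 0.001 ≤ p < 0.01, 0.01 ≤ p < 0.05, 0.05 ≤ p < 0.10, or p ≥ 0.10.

t = (1711.508 − 2981.080) / 331.406 = -3.831.
df = n − k − 1 = 40 − 3 − 1 = 36.
One-sided p = P(T_{36} < t) ≈ 0.0002.
So p < 0.001.

p < 0.001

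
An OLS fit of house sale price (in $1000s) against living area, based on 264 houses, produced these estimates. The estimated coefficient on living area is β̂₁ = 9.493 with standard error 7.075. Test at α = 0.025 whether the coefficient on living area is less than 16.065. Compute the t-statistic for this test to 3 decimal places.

H₀: β₁ = 16.065 vs H₁: β₁ < 16.065.
t = (β̂₁ − β₁⁰)/SE = (9.493 − 16.065) / 7.075 = -0.929.
df = n − 2 = 264 − 2 = 262.
One-sided p ≈ 0.1769, which is ≥ 0.025, so fail to reject H₀.
The data do not give significant evidence that the true slope on living area is below 16.065 $1000s per unit.

t = -0.929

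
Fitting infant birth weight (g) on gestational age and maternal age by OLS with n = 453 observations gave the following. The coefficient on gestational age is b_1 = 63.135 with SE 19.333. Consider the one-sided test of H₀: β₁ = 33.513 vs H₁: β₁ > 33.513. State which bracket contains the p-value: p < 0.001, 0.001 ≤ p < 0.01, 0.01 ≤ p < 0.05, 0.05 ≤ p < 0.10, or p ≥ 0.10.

0.05 ≤ p < 0.10

t = (63.135 − 33.513) / 19.333 = 1.532.
df = n − k − 1 = 453 − 2 − 1 = 450.
One-sided p = P(T_{450} > t) ≈ 0.0631.
So 0.05 ≤ p < 0.10.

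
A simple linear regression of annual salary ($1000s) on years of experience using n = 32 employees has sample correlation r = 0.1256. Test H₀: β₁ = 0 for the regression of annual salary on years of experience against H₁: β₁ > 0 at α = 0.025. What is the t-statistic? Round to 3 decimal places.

t = 0.693

t = r·√(n − 2)/√(1 − r²) = 0.1256·√30/√0.984225 = 0.693.
df = n − 2 = 30.
One-sided p ≈ 0.2467, which is ≥ 0.025, so fail to reject H₀.
The data do not give significant evidence of a linear association between years of experience and annual salary.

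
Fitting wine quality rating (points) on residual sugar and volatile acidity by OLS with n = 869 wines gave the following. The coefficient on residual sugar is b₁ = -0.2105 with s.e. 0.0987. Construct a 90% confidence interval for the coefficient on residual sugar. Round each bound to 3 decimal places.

(-0.373, -0.048)

df = n − k − 1 = 869 − 2 − 1 = 866.
t* = t_{0.05, 866} = 1.646615.
Margin = t* × SE = 1.646615 × 0.0987 = 0.16252.
CI: -0.2105 ± 0.16252 → (-0.373, -0.048).
With 90% confidence, each one-unit increase in residual sugar is associated with a change of between -0.373 and -0.048 points in wine quality rating, holding the other predictors fixed.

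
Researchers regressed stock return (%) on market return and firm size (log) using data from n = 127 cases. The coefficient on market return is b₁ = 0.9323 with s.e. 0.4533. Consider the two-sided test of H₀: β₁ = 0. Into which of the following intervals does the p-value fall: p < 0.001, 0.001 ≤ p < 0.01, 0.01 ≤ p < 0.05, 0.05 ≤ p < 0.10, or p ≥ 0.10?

0.01 ≤ p < 0.05

t = 0.9323 / 0.4533 = 2.057.
df = n − k − 1 = 127 − 2 − 1 = 124.
Two-sided p = 2·P(T_{124} > |t|) ≈ 0.0418.
So 0.01 ≤ p < 0.05.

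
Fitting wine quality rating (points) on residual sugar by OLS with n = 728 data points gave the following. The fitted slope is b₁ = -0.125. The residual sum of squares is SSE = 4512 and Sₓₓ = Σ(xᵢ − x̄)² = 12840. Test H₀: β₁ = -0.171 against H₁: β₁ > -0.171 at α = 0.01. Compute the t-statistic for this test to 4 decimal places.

MSE = SSE/(n − 2) = 4512/726 = 6.21488.
SE(b₁) = √(MSE/Sₓₓ) = √(6.21488/12840) = 0.0220006.
t = (-0.125 − (-0.171)) / 0.0220006 = 2.0909.
df = n − 2 = 726.
One-sided p ≈ 0.0184, which is ≥ 0.01, so fail to reject H₀.
The data do not give significant evidence that the true slope on residual sugar exceeds -0.171 points per unit.

t = 2.0909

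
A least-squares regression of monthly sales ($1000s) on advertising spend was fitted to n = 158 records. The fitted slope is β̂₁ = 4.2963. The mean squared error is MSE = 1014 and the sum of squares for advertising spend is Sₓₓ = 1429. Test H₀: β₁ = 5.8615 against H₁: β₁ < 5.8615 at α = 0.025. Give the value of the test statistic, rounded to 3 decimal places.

SE(β̂₁) = √(MSE/Sₓₓ) = √(1014/1429) = 0.84237.
t = (4.2963 − 5.8615) / 0.84237 = -1.858.
df = n − 2 = 156.
One-sided p ≈ 0.0325, which is ≥ 0.025, so fail to reject H₀.
The data do not give significant evidence that the true slope on advertising spend is below 5.8615 $1000s per unit.

t = -1.858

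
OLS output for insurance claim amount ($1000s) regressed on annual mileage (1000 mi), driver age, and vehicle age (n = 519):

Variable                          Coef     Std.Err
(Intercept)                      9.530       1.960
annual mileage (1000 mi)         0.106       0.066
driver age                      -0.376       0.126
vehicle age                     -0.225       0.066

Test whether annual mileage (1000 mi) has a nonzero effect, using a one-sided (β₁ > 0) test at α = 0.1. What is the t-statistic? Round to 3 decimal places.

Read off: b = 0.106, SE = 0.066 for annual mileage (1000 mi).
H₀: β₁ = 0 vs H₁: β₁ > 0.
t = 0.106 / 0.066 = 1.606.
df = n − k − 1 = 519 − 3 − 1 = 515.
One-sided p ≈ 0.0544, which is < 0.1, so reject H₀.
There is evidence that the true slope on annual mileage (1000 mi) is positive, holding the other predictors fixed.

t = 1.606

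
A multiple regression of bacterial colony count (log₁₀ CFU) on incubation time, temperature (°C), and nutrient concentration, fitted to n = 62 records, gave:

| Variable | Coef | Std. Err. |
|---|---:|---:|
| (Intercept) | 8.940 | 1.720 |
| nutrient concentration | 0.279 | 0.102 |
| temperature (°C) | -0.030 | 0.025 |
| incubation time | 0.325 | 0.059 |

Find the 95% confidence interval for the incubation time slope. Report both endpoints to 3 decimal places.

(0.207, 0.443)

Read off: b = 0.325, SE = 0.059 for incubation time.
df = n − k − 1 = 62 − 3 − 1 = 58.
t* = t_{0.025, 58} = 2.001717.
Margin = t* × SE = 2.001717 × 0.059 = 0.11810.
CI: 0.325 ± 0.11810 → (0.207, 0.443).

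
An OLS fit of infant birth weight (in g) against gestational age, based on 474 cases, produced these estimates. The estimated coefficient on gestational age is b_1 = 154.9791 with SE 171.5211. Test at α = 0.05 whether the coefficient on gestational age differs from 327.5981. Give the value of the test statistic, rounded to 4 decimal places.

t = -1.0064

H₀: β₁ = 327.5981 vs H₁: β₁ ≠ 327.5981.
t = (b_1 − β₁⁰)/SE = (154.9791 − 327.5981) / 171.5211 = -1.0064.
df = n − 2 = 474 − 2 = 472.
Two-sided p ≈ 0.3147, which is ≥ 0.05, so fail to reject H₀.
The data are consistent with a true slope of 327.5981 g per unit of gestational age.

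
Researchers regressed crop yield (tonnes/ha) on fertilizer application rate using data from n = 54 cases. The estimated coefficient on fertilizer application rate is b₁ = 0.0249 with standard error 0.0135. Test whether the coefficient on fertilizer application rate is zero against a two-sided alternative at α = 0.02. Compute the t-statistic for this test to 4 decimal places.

H₀: β₁ = 0 vs H₁: β₁ ≠ 0.
t = (b₁ − β₁⁰)/SE = 0.0249 / 0.0135 = 1.8444.
df = n − 2 = 54 − 2 = 52.
Two-sided p ≈ 0.0708, which is ≥ 0.02, so fail to reject H₀.
The data do not give significant evidence of an association between fertilizer application rate and crop yield.

t = 1.8444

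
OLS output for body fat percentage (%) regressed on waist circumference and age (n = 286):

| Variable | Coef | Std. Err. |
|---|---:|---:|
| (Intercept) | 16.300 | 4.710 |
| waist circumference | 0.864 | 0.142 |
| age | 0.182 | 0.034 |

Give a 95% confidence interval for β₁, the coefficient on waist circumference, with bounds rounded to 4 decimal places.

(0.5845, 1.1435)

Read off: b = 0.864, SE = 0.142 for waist circumference.
df = n − k − 1 = 286 − 2 − 1 = 283.
t* = t_{0.025, 283} = 1.968382.
Margin = t* × SE = 1.968382 × 0.142 = 0.279510.
CI: 0.864 ± 0.279510 → (0.5845, 1.1435).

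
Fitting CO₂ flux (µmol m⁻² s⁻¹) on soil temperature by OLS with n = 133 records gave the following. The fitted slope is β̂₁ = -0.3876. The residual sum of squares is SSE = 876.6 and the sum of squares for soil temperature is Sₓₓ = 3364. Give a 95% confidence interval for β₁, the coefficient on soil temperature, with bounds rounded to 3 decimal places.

MSE = SSE/(n − 2) = 876.6/131 = 6.6916.
SE(β̂₁) = √(MSE/Sₓₓ) = √(6.6916/3364) = 0.0446002.
df = n − 2 = 131.
t* = t_{0.025, 131} = 1.978239.
Margin = t* × SE = 1.978239 × 0.0446002 = 0.08823.
CI: -0.3876 ± 0.08823 → (-0.476, -0.299).
With 95% confidence, each one-unit increase in soil temperature is associated with a change of between -0.476 and -0.299 µmol m⁻² s⁻¹ in CO₂ flux.

(-0.476, -0.299)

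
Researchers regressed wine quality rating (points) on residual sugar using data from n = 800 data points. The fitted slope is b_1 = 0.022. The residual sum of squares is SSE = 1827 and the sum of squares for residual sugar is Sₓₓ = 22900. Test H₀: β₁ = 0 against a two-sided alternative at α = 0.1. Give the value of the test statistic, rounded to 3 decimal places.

t = 2.200

MSE = SSE/(n − 2) = 1827/798 = 2.28947.
SE(b_1) = √(MSE/Sₓₓ) = √(2.28947/22900) = 0.00999885.
t = 0.022 / 0.00999885 = 2.200.
df = n − 2 = 798.
Two-sided p ≈ 0.0281, which is < 0.1, so reject H₀.
There is evidence that residual sugar is associated with wine quality rating.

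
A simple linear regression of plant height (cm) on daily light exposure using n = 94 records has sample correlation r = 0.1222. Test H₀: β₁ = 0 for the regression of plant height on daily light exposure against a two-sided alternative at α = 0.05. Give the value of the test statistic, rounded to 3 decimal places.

t = 1.181

t = r·√(n − 2)/√(1 − r²) = 0.1222·√92/√0.985067 = 1.181.
df = n − 2 = 92.
Two-sided p ≈ 0.2407, which is ≥ 0.05, so fail to reject H₀.
The data do not give significant evidence of a linear association between daily light exposure and plant height.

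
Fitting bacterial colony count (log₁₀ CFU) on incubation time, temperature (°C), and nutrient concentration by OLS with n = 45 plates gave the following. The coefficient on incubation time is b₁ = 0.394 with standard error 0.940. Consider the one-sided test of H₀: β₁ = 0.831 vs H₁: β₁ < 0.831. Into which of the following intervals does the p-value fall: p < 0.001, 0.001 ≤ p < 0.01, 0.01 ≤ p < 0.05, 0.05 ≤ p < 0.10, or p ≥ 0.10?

t = (0.394 − 0.831) / 0.940 = -0.465.
df = n − k − 1 = 45 − 3 − 1 = 41.
One-sided p = P(T_{41} < t) ≈ 0.3222.
So p ≥ 0.10.

p ≥ 0.10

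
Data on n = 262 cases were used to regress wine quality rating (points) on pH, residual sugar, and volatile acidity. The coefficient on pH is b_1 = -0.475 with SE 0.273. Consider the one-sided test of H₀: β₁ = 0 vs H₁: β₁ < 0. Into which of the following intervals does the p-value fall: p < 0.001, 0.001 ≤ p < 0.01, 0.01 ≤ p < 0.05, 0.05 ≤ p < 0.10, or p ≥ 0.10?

0.01 ≤ p < 0.05

t = -0.475 / 0.273 = -1.740.
df = n − k − 1 = 262 − 3 − 1 = 258.
One-sided p = P(T_{258} < t) ≈ 0.0415.
So 0.01 ≤ p < 0.05.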